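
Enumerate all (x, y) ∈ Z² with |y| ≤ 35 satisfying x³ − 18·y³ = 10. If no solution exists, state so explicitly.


The equation is x³ - 18y³ = 10. For fixed y, x³ = 18·y³ + 10, so a solution requires the RHS to be a perfect cube.
Strategy: iterate y from -35 to 35, compute RHS = 18·y³ + 10, and check whether it is a (positive or negative) perfect cube.
Check small values of y:
  y = 0: RHS = 10 is not a perfect cube.
  y = 1: RHS = 28 is not a perfect cube.
  y = -1: RHS = -8 = (-2)³ ⇒ x = -2 works.
  y = 2: RHS = 154 is not a perfect cube.
  y = -2: RHS = -134 is not a perfect cube.
  y = 3: RHS = 496 is not a perfect cube.
  y = -3: RHS = -476 is not a perfect cube.
Continuing the search up to |y| = 35 finds no further solutions beyond those listed.
Collected solutions: (-2, -1).

Solutions (with |y| ≤ 35): (-2, -1).


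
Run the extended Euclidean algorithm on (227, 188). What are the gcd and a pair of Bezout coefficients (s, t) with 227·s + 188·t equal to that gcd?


Euclidean algorithm on (227, 188) — divide until remainder is 0:
  227 = 1 · 188 + 39
  188 = 4 · 39 + 32
  39 = 1 · 32 + 7
  32 = 4 · 7 + 4
  7 = 1 · 4 + 3
  4 = 1 · 3 + 1
  3 = 3 · 1 + 0
gcd(227, 188) = 1.
Track Bezout coefficients alongside the remainders: start with r₀ = 227 = a·1 + b·0 (s = 1, t = 0) and r₁ = 188 = a·0 + b·1 (s = 0, t = 1); each new remainder r_{k+1} = r_{k-1} − q_k·r_k inherits s_{k+1} = s_{k-1} − q_k·s_k, t_{k+1} = t_{k-1} − q_k·t_k, so r_k = a·s_k + b·t_k at every step:
  q = 1: r = 39, s = 1 − 1·0 = 1, t = 0 − 1·1 = -1  (check: 227·1 + 188·(-1) = 39)
  q = 4: r = 32, s = 0 − 4·1 = -4, t = 1 − 4·(-1) = 5  (check: 227·(-4) + 188·5 = 32)
  q = 1: r = 7, s = 1 − 1·(-4) = 5, t = -1 − 1·5 = -6  (check: 227·5 + 188·(-6) = 7)
  q = 4: r = 4, s = -4 − 4·5 = -24, t = 5 − 4·(-6) = 29  (check: 227·(-24) + 188·29 = 4)
  q = 1: r = 3, s = 5 − 1·(-24) = 29, t = -6 − 1·29 = -35  (check: 227·29 + 188·(-35) = 3)
  q = 1: r = 1, s = -24 − 1·29 = -53, t = 29 − 1·(-35) = 64  (check: 227·(-53) + 188·64 = 1)
The row with r = 1 (the gcd) gives the Bezout coefficients s = -53, t = 64.
Result: 227 · (-53) + 188 · (64) = 1.

gcd(227, 188) = 1; s = -53, t = 64 (check: 227·(-53) + 188·64 = 1).


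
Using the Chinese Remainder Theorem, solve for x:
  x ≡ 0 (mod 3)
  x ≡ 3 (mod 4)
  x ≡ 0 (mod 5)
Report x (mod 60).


Moduli 3, 4, 5 are pairwise coprime; by CRT there is a unique solution modulo M = 3 · 4 · 5 = 60.
Solve pairwise, accumulating the modulus:
  Start with x ≡ 0 (mod 3).
  Combine with x ≡ 3 (mod 4): since gcd(3, 4) = 1, we get a unique residue mod 12.
    Write x = 0 + 3·t and substitute into x ≡ 3 (mod 4): 3·t ≡ 3 − 0 = 3 (mod 4).
    The inverse of 3 mod 4 is 3 (since 3·3 = 9 = 2·4 + 1), so t ≡ 3·3 = 9 ≡ 1 (mod 4).
    Then x = 0 + 3·1 = 3, valid modulo lcm(3, 4) = 12: x ≡ 3 (mod 12).
  Combine with x ≡ 0 (mod 5): since gcd(12, 5) = 1, we get a unique residue mod 60.
    Write x = 3 + 12·t and substitute into x ≡ 0 (mod 5): 12·t ≡ 0 − 3 = -3 (mod 5).
    Reduce coefficients mod 5: 2·t ≡ 2 (mod 5).
    The inverse of 2 mod 5 is 3 (since 2·3 = 6 = 1·5 + 1), so t ≡ 3·2 = 6 ≡ 1 (mod 5).
    Then x = 3 + 12·1 = 15, valid modulo lcm(12, 5) = 60: x ≡ 15 (mod 60).
Verify: 15 mod 3 = 0 ✓, 15 mod 4 = 3 ✓, 15 mod 5 = 0 ✓.

x ≡ 15 (mod 60).


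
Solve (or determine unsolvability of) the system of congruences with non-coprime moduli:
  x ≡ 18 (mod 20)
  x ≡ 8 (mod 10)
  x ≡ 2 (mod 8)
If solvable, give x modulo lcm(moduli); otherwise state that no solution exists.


Moduli 20, 10, 8 are not pairwise coprime, so CRT works modulo lcm(m_i) when all pairwise compatibility conditions hold.
Pairwise compatibility: gcd(m_i, m_j) must divide a_i - a_j for every pair.
Merge one congruence at a time:
  Start: x ≡ 18 (mod 20).
  Combine with x ≡ 8 (mod 10): gcd(20, 10) = 10; 8 - 18 = -10, which IS divisible by 10, so compatible.
    Write x = 18 + 20·t and substitute into x ≡ 8 (mod 10): 20·t ≡ 8 − 18 = -10 (mod 10).
    Divide the congruence (and modulus) by g = 10: 2·t ≡ -1 (mod 1).
    Modulo 1 every t works; take t = 0.
    Then x = 18 + 20·0 = 18, valid modulo lcm(20, 10) = 20: x ≡ 18 (mod 20).
  Combine with x ≡ 2 (mod 8): gcd(20, 8) = 4; 2 - 18 = -16, which IS divisible by 4, so compatible.
    Write x = 18 + 20·t and substitute into x ≡ 2 (mod 8): 20·t ≡ 2 − 18 = -16 (mod 8).
    Divide the congruence (and modulus) by g = 4: 5·t ≡ -4 (mod 2).
    Reduce coefficients mod 2: 1·t ≡ 0 (mod 2).
    So t ≡ 0 (mod 2).
    Then x = 18 + 20·0 = 18, valid modulo lcm(20, 8) = 40: x ≡ 18 (mod 40).
Verify: 18 mod 20 = 18, 18 mod 10 = 8, 18 mod 8 = 2.

x ≡ 18 (mod 40).


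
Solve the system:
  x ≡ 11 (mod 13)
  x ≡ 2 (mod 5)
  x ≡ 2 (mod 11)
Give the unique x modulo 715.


Moduli 13, 5, 11 are pairwise coprime; by CRT there is a unique solution modulo M = 13 · 5 · 11 = 715.
Solve pairwise, accumulating the modulus:
  Start with x ≡ 11 (mod 13).
  Combine with x ≡ 2 (mod 5): since gcd(13, 5) = 1, we get a unique residue mod 65.
    Write x = 11 + 13·t and substitute into x ≡ 2 (mod 5): 13·t ≡ 2 − 11 = -9 (mod 5).
    Reduce coefficients mod 5: 3·t ≡ 1 (mod 5).
    The inverse of 3 mod 5 is 2 (since 3·2 = 6 = 1·5 + 1), so t ≡ 2·1 = 2 ≡ 2 (mod 5).
    Then x = 11 + 13·2 = 37, valid modulo lcm(13, 5) = 65: x ≡ 37 (mod 65).
  Combine with x ≡ 2 (mod 11): since gcd(65, 11) = 1, we get a unique residue mod 715.
    Write x = 37 + 65·t and substitute into x ≡ 2 (mod 11): 65·t ≡ 2 − 37 = -35 (mod 11).
    Reduce coefficients mod 11: 10·t ≡ 9 (mod 11).
    The inverse of 10 mod 11 is 10 (since 10·10 = 100 = 9·11 + 1), so t ≡ 10·9 = 90 ≡ 2 (mod 11).
    Then x = 37 + 65·2 = 167, valid modulo lcm(65, 11) = 715: x ≡ 167 (mod 715).
Verify: 167 mod 13 = 11 ✓, 167 mod 5 = 2 ✓, 167 mod 11 = 2 ✓.

x ≡ 167 (mod 715).


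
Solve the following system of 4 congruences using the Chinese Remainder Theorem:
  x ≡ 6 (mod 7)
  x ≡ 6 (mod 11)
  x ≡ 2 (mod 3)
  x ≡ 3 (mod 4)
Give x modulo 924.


Product of moduli M = 7 · 11 · 3 · 4 = 924.
Merge one congruence at a time:
  Start: x ≡ 6 (mod 7).
  Combine with x ≡ 6 (mod 11); new modulus lcm = 77.
    Write x = 6 + 7·t and substitute into x ≡ 6 (mod 11): 7·t ≡ 6 − 6 = 0 (mod 11).
    The inverse of 7 mod 11 is 8 (since 7·8 = 56 = 5·11 + 1), so t ≡ 8·0 = 0 ≡ 0 (mod 11).
    Then x = 6 + 7·0 = 6, valid modulo lcm(7, 11) = 77: x ≡ 6 (mod 77).
  Combine with x ≡ 2 (mod 3); new modulus lcm = 231.
    Write x = 6 + 77·t and substitute into x ≡ 2 (mod 3): 77·t ≡ 2 − 6 = -4 (mod 3).
    Reduce coefficients mod 3: 2·t ≡ 2 (mod 3).
    The inverse of 2 mod 3 is 2 (since 2·2 = 4 = 1·3 + 1), so t ≡ 2·2 = 4 ≡ 1 (mod 3).
    Then x = 6 + 77·1 = 83, valid modulo lcm(77, 3) = 231: x ≡ 83 (mod 231).
  Combine with x ≡ 3 (mod 4); new modulus lcm = 924.
    Write x = 83 + 231·t and substitute into x ≡ 3 (mod 4): 231·t ≡ 3 − 83 = -80 (mod 4).
    Reduce coefficients mod 4: 3·t ≡ 0 (mod 4).
    The inverse of 3 mod 4 is 3 (since 3·3 = 9 = 2·4 + 1), so t ≡ 3·0 = 0 ≡ 0 (mod 4).
    Then x = 83 + 231·0 = 83, valid modulo lcm(231, 4) = 924: x ≡ 83 (mod 924).
Verify against each original: 83 mod 7 = 6, 83 mod 11 = 6, 83 mod 3 = 2, 83 mod 4 = 3.

x ≡ 83 (mod 924).


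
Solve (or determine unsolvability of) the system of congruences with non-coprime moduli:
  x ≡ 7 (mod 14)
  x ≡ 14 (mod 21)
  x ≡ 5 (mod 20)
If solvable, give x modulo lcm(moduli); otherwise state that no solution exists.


Moduli 14, 21, 20 are not pairwise coprime, so CRT works modulo lcm(m_i) when all pairwise compatibility conditions hold.
Pairwise compatibility: gcd(m_i, m_j) must divide a_i - a_j for every pair.
Merge one congruence at a time:
  Start: x ≡ 7 (mod 14).
  Combine with x ≡ 14 (mod 21): gcd(14, 21) = 7; 14 - 7 = 7, which IS divisible by 7, so compatible.
    Write x = 7 + 14·t and substitute into x ≡ 14 (mod 21): 14·t ≡ 14 − 7 = 7 (mod 21).
    Divide the congruence (and modulus) by g = 7: 2·t ≡ 1 (mod 3).
    The inverse of 2 mod 3 is 2 (since 2·2 = 4 = 1·3 + 1), so t ≡ 2·1 = 2 ≡ 2 (mod 3).
    Then x = 7 + 14·2 = 35, valid modulo lcm(14, 21) = 42: x ≡ 35 (mod 42).
  Combine with x ≡ 5 (mod 20): gcd(42, 20) = 2; 5 - 35 = -30, which IS divisible by 2, so compatible.
    Write x = 35 + 42·t and substitute into x ≡ 5 (mod 20): 42·t ≡ 5 − 35 = -30 (mod 20).
    Divide the congruence (and modulus) by g = 2: 21·t ≡ -15 (mod 10).
    Reduce coefficients mod 10: 1·t ≡ 5 (mod 10).
    So t ≡ 5 (mod 10).
    Then x = 35 + 42·5 = 245, valid modulo lcm(42, 20) = 420: x ≡ 245 (mod 420).
Verify: 245 mod 14 = 7, 245 mod 21 = 14, 245 mod 20 = 5.

x ≡ 245 (mod 420).


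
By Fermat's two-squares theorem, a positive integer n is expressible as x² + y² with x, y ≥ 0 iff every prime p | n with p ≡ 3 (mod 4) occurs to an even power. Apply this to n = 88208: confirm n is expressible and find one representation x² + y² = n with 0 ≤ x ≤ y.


Step 1: Factor n = 88208 = 2^4 · 37 · 149.
Step 2: Check the mod-4 condition on each prime factor: 2 = 2 (special); 37 ≡ 1 (mod 4), exponent 1; 149 ≡ 1 (mod 4), exponent 1.
All primes ≡ 3 (mod 4) appear to even exponent (or don't appear), so by the two-squares theorem n IS expressible as a sum of two squares.
Step 3: Build a representation. Group n = k² · m with k = 4 and m = 37 · 149 = 5513 (a product of primes ≡ 1 (mod 4)); a representation of m scales to one of n via (k·x)² + (k·y)² = k²(x² + y²). Each prime p ≡ 1 (mod 4) is itself a sum of two squares; find a² by testing p − a² for a perfect square:
  37: 37 − 1² = 36 = 6² ⇒ 37 = 1² + 6².
  149: 149 − 1² = 148, 149 − 2² = 145, 149 − 3² = 140, 149 − 4² = 133, 149 − 5² = 124, 149 − 6² = 113, 149 − 7² = 100 = 10² ⇒ 149 = 7² + 10².
  Combine using the Brahmagupta–Fibonacci identity (a² + b²)(c² + d²) = (ac − bd)² + (ad + bc)² = (ac + bd)² + (ad − bc)²:
  37 · 149 = 5513: from (1² + 6²)(7² + 10²), take (1·7 − 6·10, 1·10 + 6·7) = (7 − 60, 10 + 42) = (-53, 52); dropping signs (only squares matter) gives (53, 52); check 53² + 52² = 2809 + 2704 = 5513 ✓.
  Scale by k = 4: (4·53, 4·52) = (212, 208).
Step 4: Order so x ≤ y and verify: 208² + 212² = 43264 + 44944 = 88208 = n. ✓

n = 88208 = 208² + 212² (one valid representation with x ≤ y).


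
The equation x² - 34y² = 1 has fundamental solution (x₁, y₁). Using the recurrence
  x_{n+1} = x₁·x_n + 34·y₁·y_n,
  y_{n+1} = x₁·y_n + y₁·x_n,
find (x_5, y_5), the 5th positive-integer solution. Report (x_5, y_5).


Step 1: Find the fundamental solution (x₁, y₁) of x² - 34y² = 1.
  Expand √34 as a continued fraction. a₀ = ⌊√34⌋ = 5; iterate m_{k+1} = d_k·a_k − m_k, d_{k+1} = (34 − m_{k+1}²)/d_k, a_{k+1} = ⌊(a₀ + m_{k+1})/d_{k+1}⌋ (starting m₀ = 0, d₀ = 1), with convergents p_k = a_k·p_{k-1} + p_{k-2}, q_k = a_k·q_{k-1} + q_{k-2} (p₋₁ = 1, q₋₁ = 0):
  k = 0: a₀ = 5; p₀/q₀ = 5/1; p₀² − 34·q₀² = 25 − 34 = -9.
  k = 1: m = 5, d = 9, a = ⌊(5 + 5)/9⌋ = 1; p/q = (1·5 + 1)/(1·1 + 0) = 6/1; p² − 34·q² = 36 − 34 = 2.
  k = 2: m = 4, d = 2, a = ⌊(5 + 4)/2⌋ = 4; p/q = (4·6 + 5)/(4·1 + 1) = 29/5; p² − 34·q² = 841 − 850 = -9.
  k = 3: m = 4, d = 9, a = ⌊(5 + 4)/9⌋ = 1; p/q = (1·29 + 6)/(1·5 + 1) = 35/6; p² − 34·q² = 1225 − 1224 = 1.
  The first convergent with p² − 34·q² = 1 gives the fundamental solution (x₁, y₁) = (35, 6).
Step 2: Apply the recurrence (x_{n+1}, y_{n+1}) = (x₁x_n + 34y₁y_n, x₁y_n + y₁x_n) repeatedly.
  From (x_1, y_1) = (35, 6): x_2 = 35·35 + 34·6·6 = 2449; y_2 = 35·6 + 6·35 = 420.
  From (x_2, y_2) = (2449, 420): x_3 = 35·2449 + 34·6·420 = 171395; y_3 = 35·420 + 6·2449 = 29394.
  From (x_3, y_3) = (171395, 29394): x_4 = 35·171395 + 34·6·29394 = 11995201; y_4 = 35·29394 + 6·171395 = 2057160.
  From (x_4, y_4) = (11995201, 2057160): x_5 = 35·11995201 + 34·6·2057160 = 839492675; y_5 = 35·2057160 + 6·11995201 = 143971806.
Step 3: Verify x_5² - 34·y_5² = 704747951378655625 - 704747951378655624 = 1 (should be 1). ✓

(x_1, y_1) = (35, 6); (x_5, y_5) = (839492675, 143971806).


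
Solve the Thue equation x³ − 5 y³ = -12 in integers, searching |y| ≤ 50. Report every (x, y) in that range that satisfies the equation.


The equation is x³ - 5y³ = -12. For fixed y, x³ = 5·y³ − 12, so a solution requires the RHS to be a perfect cube.
Strategy: iterate y from -50 to 50, compute RHS = 5·y³ − 12, and check whether it is a (positive or negative) perfect cube.
Check small values of y:
  y = 0: RHS = -12 is not a perfect cube.
  y = 1: RHS = -7 is not a perfect cube.
  y = -1: RHS = -17 is not a perfect cube.
  y = 2: RHS = 28 is not a perfect cube.
  y = -2: RHS = -52 is not a perfect cube.
  y = 3: RHS = 123 is not a perfect cube.
  y = -3: RHS = -147 is not a perfect cube.
Continuing the search up to |y| = 50 finds no solutions either.
No (x, y) in the scanned range satisfies the equation.

No integer solutions with |y| ≤ 50.


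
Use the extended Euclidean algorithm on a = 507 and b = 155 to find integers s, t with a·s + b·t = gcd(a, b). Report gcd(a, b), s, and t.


Euclidean algorithm on (507, 155) — divide until remainder is 0:
  507 = 3 · 155 + 42
  155 = 3 · 42 + 29
  42 = 1 · 29 + 13
  29 = 2 · 13 + 3
  13 = 4 · 3 + 1
  3 = 3 · 1 + 0
gcd(507, 155) = 1.
Track Bezout coefficients alongside the remainders: start with r₀ = 507 = a·1 + b·0 (s = 1, t = 0) and r₁ = 155 = a·0 + b·1 (s = 0, t = 1); each new remainder r_{k+1} = r_{k-1} − q_k·r_k inherits s_{k+1} = s_{k-1} − q_k·s_k, t_{k+1} = t_{k-1} − q_k·t_k, so r_k = a·s_k + b·t_k at every step:
  q = 3: r = 42, s = 1 − 3·0 = 1, t = 0 − 3·1 = -3  (check: 507·1 + 155·(-3) = 42)
  q = 3: r = 29, s = 0 − 3·1 = -3, t = 1 − 3·(-3) = 10  (check: 507·(-3) + 155·10 = 29)
  q = 1: r = 13, s = 1 − 1·(-3) = 4, t = -3 − 1·10 = -13  (check: 507·4 + 155·(-13) = 13)
  q = 2: r = 3, s = -3 − 2·4 = -11, t = 10 − 2·(-13) = 36  (check: 507·(-11) + 155·36 = 3)
  q = 4: r = 1, s = 4 − 4·(-11) = 48, t = -13 − 4·36 = -157  (check: 507·48 + 155·(-157) = 1)
The row with r = 1 (the gcd) gives the Bezout coefficients s = 48, t = -157.
Result: 507 · (48) + 155 · (-157) = 1.

gcd(507, 155) = 1; s = 48, t = -157 (check: 507·48 + 155·(-157) = 1).


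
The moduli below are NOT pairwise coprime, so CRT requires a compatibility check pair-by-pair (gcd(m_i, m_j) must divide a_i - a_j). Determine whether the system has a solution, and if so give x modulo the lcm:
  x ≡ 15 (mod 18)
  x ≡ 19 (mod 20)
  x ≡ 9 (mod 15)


Moduli 18, 20, 15 are not pairwise coprime, so CRT works modulo lcm(m_i) when all pairwise compatibility conditions hold.
Pairwise compatibility: gcd(m_i, m_j) must divide a_i - a_j for every pair.
Merge one congruence at a time:
  Start: x ≡ 15 (mod 18).
  Combine with x ≡ 19 (mod 20): gcd(18, 20) = 2; 19 - 15 = 4, which IS divisible by 2, so compatible.
    Write x = 15 + 18·t and substitute into x ≡ 19 (mod 20): 18·t ≡ 19 − 15 = 4 (mod 20).
    Divide the congruence (and modulus) by g = 2: 9·t ≡ 2 (mod 10).
    The inverse of 9 mod 10 is 9 (since 9·9 = 81 = 8·10 + 1), so t ≡ 9·2 = 18 ≡ 8 (mod 10).
    Then x = 15 + 18·8 = 159, valid modulo lcm(18, 20) = 180: x ≡ 159 (mod 180).
  Combine with x ≡ 9 (mod 15): gcd(180, 15) = 15; 9 - 159 = -150, which IS divisible by 15, so compatible.
    Write x = 159 + 180·t and substitute into x ≡ 9 (mod 15): 180·t ≡ 9 − 159 = -150 (mod 15).
    Divide the congruence (and modulus) by g = 15: 12·t ≡ -10 (mod 1).
    Modulo 1 every t works; take t = 0.
    Then x = 159 + 180·0 = 159, valid modulo lcm(180, 15) = 180: x ≡ 159 (mod 180).
Verify: 159 mod 18 = 15, 159 mod 20 = 19, 159 mod 15 = 9.

x ≡ 159 (mod 180).


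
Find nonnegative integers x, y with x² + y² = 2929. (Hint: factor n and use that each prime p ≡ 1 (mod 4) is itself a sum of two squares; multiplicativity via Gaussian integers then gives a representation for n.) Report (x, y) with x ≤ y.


Step 1: Factor n = 2929 = 29 · 101.
Step 2: Check the mod-4 condition on each prime factor: 29 ≡ 1 (mod 4), exponent 1; 101 ≡ 1 (mod 4), exponent 1.
All primes ≡ 3 (mod 4) appear to even exponent (or don't appear), so by the two-squares theorem n IS expressible as a sum of two squares.
Step 3: Build a representation. Here n = 29 · 101 is a product of primes ≡ 1 (mod 4). Each prime p ≡ 1 (mod 4) is itself a sum of two squares; find a² by testing p − a² for a perfect square:
  29: 29 − 1² = 28, 29 − 2² = 25 = 5² ⇒ 29 = 2² + 5².
  101: 101 − 1² = 100 = 10² ⇒ 101 = 1² + 10².
  Combine using the Brahmagupta–Fibonacci identity (a² + b²)(c² + d²) = (ac − bd)² + (ad + bc)² = (ac + bd)² + (ad − bc)²:
  29 · 101 = 2929: from (2² + 5²)(1² + 10²), take (2·1 − 5·10, 2·10 + 5·1) = (2 − 50, 20 + 5) = (-48, 25); dropping signs (only squares matter) gives (48, 25); check 48² + 25² = 2304 + 625 = 2929 ✓.
Step 4: Order so x ≤ y and verify: 25² + 48² = 625 + 2304 = 2929 = n. ✓

n = 2929 = 25² + 48² (one valid representation with x ≤ y).


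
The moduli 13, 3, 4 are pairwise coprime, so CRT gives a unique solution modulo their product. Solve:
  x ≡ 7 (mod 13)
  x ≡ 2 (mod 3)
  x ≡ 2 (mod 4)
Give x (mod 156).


Moduli 13, 3, 4 are pairwise coprime; by CRT there is a unique solution modulo M = 13 · 3 · 4 = 156.
Solve pairwise, accumulating the modulus:
  Start with x ≡ 7 (mod 13).
  Combine with x ≡ 2 (mod 3): since gcd(13, 3) = 1, we get a unique residue mod 39.
    Write x = 7 + 13·t and substitute into x ≡ 2 (mod 3): 13·t ≡ 2 − 7 = -5 (mod 3).
    Reduce coefficients mod 3: 1·t ≡ 1 (mod 3).
    So t ≡ 1 (mod 3).
    Then x = 7 + 13·1 = 20, valid modulo lcm(13, 3) = 39: x ≡ 20 (mod 39).
  Combine with x ≡ 2 (mod 4): since gcd(39, 4) = 1, we get a unique residue mod 156.
    Write x = 20 + 39·t and substitute into x ≡ 2 (mod 4): 39·t ≡ 2 − 20 = -18 (mod 4).
    Reduce coefficients mod 4: 3·t ≡ 2 (mod 4).
    The inverse of 3 mod 4 is 3 (since 3·3 = 9 = 2·4 + 1), so t ≡ 3·2 = 6 ≡ 2 (mod 4).
    Then x = 20 + 39·2 = 98, valid modulo lcm(39, 4) = 156: x ≡ 98 (mod 156).
Verify: 98 mod 13 = 7 ✓, 98 mod 3 = 2 ✓, 98 mod 4 = 2 ✓.

x ≡ 98 (mod 156).


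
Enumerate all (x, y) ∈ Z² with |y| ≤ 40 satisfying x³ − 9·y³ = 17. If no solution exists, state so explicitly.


The equation is x³ - 9y³ = 17. For fixed y, x³ = 9·y³ + 17, so a solution requires the RHS to be a perfect cube.
Strategy: iterate y from -40 to 40, compute RHS = 9·y³ + 17, and check whether it is a (positive or negative) perfect cube.
Check small values of y:
  y = 0: RHS = 17 is not a perfect cube.
  y = 1: RHS = 26 is not a perfect cube.
  y = -1: RHS = 8 = (2)³ ⇒ x = 2 works.
  y = 2: RHS = 89 is not a perfect cube.
  y = -2: RHS = -55 is not a perfect cube.
  y = 3: RHS = 260 is not a perfect cube.
  y = -3: RHS = -226 is not a perfect cube.
Continuing, at y = -25: RHS = -140608 = (-52)³ ⇒ x = -52 works.
Searching the remaining y in |y| ≤ 40 finds no further solutions.
Collected solutions: (2, -1), (-52, -25).

Solutions (with |y| ≤ 40): (2, -1), (-52, -25).


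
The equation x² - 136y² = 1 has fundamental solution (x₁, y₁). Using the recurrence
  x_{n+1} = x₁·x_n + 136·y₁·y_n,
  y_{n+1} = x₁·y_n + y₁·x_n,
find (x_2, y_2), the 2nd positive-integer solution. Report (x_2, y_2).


Step 1: Find the fundamental solution (x₁, y₁) of x² - 136y² = 1.
  Expand √136 as a continued fraction. a₀ = ⌊√136⌋ = 11; iterate m_{k+1} = d_k·a_k − m_k, d_{k+1} = (136 − m_{k+1}²)/d_k, a_{k+1} = ⌊(a₀ + m_{k+1})/d_{k+1}⌋ (starting m₀ = 0, d₀ = 1), with convergents p_k = a_k·p_{k-1} + p_{k-2}, q_k = a_k·q_{k-1} + q_{k-2} (p₋₁ = 1, q₋₁ = 0):
  k = 0: a₀ = 11; p₀/q₀ = 11/1; p₀² − 136·q₀² = 121 − 136 = -15.
  k = 1: m = 11, d = 15, a = ⌊(11 + 11)/15⌋ = 1; p/q = (1·11 + 1)/(1·1 + 0) = 12/1; p² − 136·q² = 144 − 136 = 8.
  k = 2: m = 4, d = 8, a = ⌊(11 + 4)/8⌋ = 1; p/q = (1·12 + 11)/(1·1 + 1) = 23/2; p² − 136·q² = 529 − 544 = -15.
  k = 3: m = 4, d = 15, a = ⌊(11 + 4)/15⌋ = 1; p/q = (1·23 + 12)/(1·2 + 1) = 35/3; p² − 136·q² = 1225 − 1224 = 1.
  The first convergent with p² − 136·q² = 1 gives the fundamental solution (x₁, y₁) = (35, 3).
Step 2: Apply the recurrence (x_{n+1}, y_{n+1}) = (x₁x_n + 136y₁y_n, x₁y_n + y₁x_n) repeatedly.
  From (x_1, y_1) = (35, 3): x_2 = 35·35 + 136·3·3 = 2449; y_2 = 35·3 + 3·35 = 210.
Step 3: Verify x_2² - 136·y_2² = 5997601 - 5997600 = 1 (should be 1). ✓

(x_1, y_1) = (35, 3); (x_2, y_2) = (2449, 210).


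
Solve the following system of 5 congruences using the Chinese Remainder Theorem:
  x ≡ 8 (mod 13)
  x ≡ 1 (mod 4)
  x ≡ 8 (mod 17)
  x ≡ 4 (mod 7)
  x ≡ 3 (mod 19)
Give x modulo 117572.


Product of moduli M = 13 · 4 · 17 · 7 · 19 = 117572.
Merge one congruence at a time:
  Start: x ≡ 8 (mod 13).
  Combine with x ≡ 1 (mod 4); new modulus lcm = 52.
    Write x = 8 + 13·t and substitute into x ≡ 1 (mod 4): 13·t ≡ 1 − 8 = -7 (mod 4).
    Reduce coefficients mod 4: 1·t ≡ 1 (mod 4).
    So t ≡ 1 (mod 4).
    Then x = 8 + 13·1 = 21, valid modulo lcm(13, 4) = 52: x ≡ 21 (mod 52).
  Combine with x ≡ 8 (mod 17); new modulus lcm = 884.
    Write x = 21 + 52·t and substitute into x ≡ 8 (mod 17): 52·t ≡ 8 − 21 = -13 (mod 17).
    Reduce coefficients mod 17: 1·t ≡ 4 (mod 17).
    So t ≡ 4 (mod 17).
    Then x = 21 + 52·4 = 229, valid modulo lcm(52, 17) = 884: x ≡ 229 (mod 884).
  Combine with x ≡ 4 (mod 7); new modulus lcm = 6188.
    Write x = 229 + 884·t and substitute into x ≡ 4 (mod 7): 884·t ≡ 4 − 229 = -225 (mod 7).
    Reduce coefficients mod 7: 2·t ≡ 6 (mod 7).
    The inverse of 2 mod 7 is 4 (since 2·4 = 8 = 1·7 + 1), so t ≡ 4·6 = 24 ≡ 3 (mod 7).
    Then x = 229 + 884·3 = 2881, valid modulo lcm(884, 7) = 6188: x ≡ 2881 (mod 6188).
  Combine with x ≡ 3 (mod 19); new modulus lcm = 117572.
    Write x = 2881 + 6188·t and substitute into x ≡ 3 (mod 19): 6188·t ≡ 3 − 2881 = -2878 (mod 19).
    Reduce coefficients mod 19: 13·t ≡ 10 (mod 19).
    The inverse of 13 mod 19 is 3 (since 13·3 = 39 = 2·19 + 1), so t ≡ 3·10 = 30 ≡ 11 (mod 19).
    Then x = 2881 + 6188·11 = 70949, valid modulo lcm(6188, 19) = 117572: x ≡ 70949 (mod 117572).
Verify against each original: 70949 mod 13 = 8, 70949 mod 4 = 1, 70949 mod 17 = 8, 70949 mod 7 = 4, 70949 mod 19 = 3.

x ≡ 70949 (mod 117572).


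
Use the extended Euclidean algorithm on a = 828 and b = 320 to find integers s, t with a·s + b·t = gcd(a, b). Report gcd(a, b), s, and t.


Euclidean algorithm on (828, 320) — divide until remainder is 0:
  828 = 2 · 320 + 188
  320 = 1 · 188 + 132
  188 = 1 · 132 + 56
  132 = 2 · 56 + 20
  56 = 2 · 20 + 16
  20 = 1 · 16 + 4
  16 = 4 · 4 + 0
gcd(828, 320) = 4.
Track Bezout coefficients alongside the remainders: start with r₀ = 828 = a·1 + b·0 (s = 1, t = 0) and r₁ = 320 = a·0 + b·1 (s = 0, t = 1); each new remainder r_{k+1} = r_{k-1} − q_k·r_k inherits s_{k+1} = s_{k-1} − q_k·s_k, t_{k+1} = t_{k-1} − q_k·t_k, so r_k = a·s_k + b·t_k at every step:
  q = 2: r = 188, s = 1 − 2·0 = 1, t = 0 − 2·1 = -2  (check: 828·1 + 320·(-2) = 188)
  q = 1: r = 132, s = 0 − 1·1 = -1, t = 1 − 1·(-2) = 3  (check: 828·(-1) + 320·3 = 132)
  q = 1: r = 56, s = 1 − 1·(-1) = 2, t = -2 − 1·3 = -5  (check: 828·2 + 320·(-5) = 56)
  q = 2: r = 20, s = -1 − 2·2 = -5, t = 3 − 2·(-5) = 13  (check: 828·(-5) + 320·13 = 20)
  q = 2: r = 16, s = 2 − 2·(-5) = 12, t = -5 − 2·13 = -31  (check: 828·12 + 320·(-31) = 16)
  q = 1: r = 4, s = -5 − 1·12 = -17, t = 13 − 1·(-31) = 44  (check: 828·(-17) + 320·44 = 4)
The row with r = 4 (the gcd) gives the Bezout coefficients s = -17, t = 44.
Result: 828 · (-17) + 320 · (44) = 4.

gcd(828, 320) = 4; s = -17, t = 44 (check: 828·(-17) + 320·44 = 4).


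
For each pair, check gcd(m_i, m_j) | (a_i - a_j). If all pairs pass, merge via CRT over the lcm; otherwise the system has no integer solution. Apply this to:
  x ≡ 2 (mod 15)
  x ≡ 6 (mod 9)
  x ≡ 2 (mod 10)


Moduli 15, 9, 10 are not pairwise coprime, so CRT works modulo lcm(m_i) when all pairwise compatibility conditions hold.
Pairwise compatibility: gcd(m_i, m_j) must divide a_i - a_j for every pair.
Merge one congruence at a time:
  Start: x ≡ 2 (mod 15).
  Combine with x ≡ 6 (mod 9): gcd(15, 9) = 3, and 6 - 2 = 4 is NOT divisible by 3.
    ⇒ system is inconsistent (no integer solution).

No solution (the system is inconsistent).


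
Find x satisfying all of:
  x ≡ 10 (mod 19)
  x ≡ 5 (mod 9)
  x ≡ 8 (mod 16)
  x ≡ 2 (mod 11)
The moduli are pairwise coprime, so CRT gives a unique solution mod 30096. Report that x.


Product of moduli M = 19 · 9 · 16 · 11 = 30096.
Merge one congruence at a time:
  Start: x ≡ 10 (mod 19).
  Combine with x ≡ 5 (mod 9); new modulus lcm = 171.
    Write x = 10 + 19·t and substitute into x ≡ 5 (mod 9): 19·t ≡ 5 − 10 = -5 (mod 9).
    Reduce coefficients mod 9: 1·t ≡ 4 (mod 9).
    So t ≡ 4 (mod 9).
    Then x = 10 + 19·4 = 86, valid modulo lcm(19, 9) = 171: x ≡ 86 (mod 171).
  Combine with x ≡ 8 (mod 16); new modulus lcm = 2736.
    Write x = 86 + 171·t and substitute into x ≡ 8 (mod 16): 171·t ≡ 8 − 86 = -78 (mod 16).
    Reduce coefficients mod 16: 11·t ≡ 2 (mod 16).
    The inverse of 11 mod 16 is 3 (since 11·3 = 33 = 2·16 + 1), so t ≡ 3·2 = 6 ≡ 6 (mod 16).
    Then x = 86 + 171·6 = 1112, valid modulo lcm(171, 16) = 2736: x ≡ 1112 (mod 2736).
  Combine with x ≡ 2 (mod 11); new modulus lcm = 30096.
    Write x = 1112 + 2736·t and substitute into x ≡ 2 (mod 11): 2736·t ≡ 2 − 1112 = -1110 (mod 11).
    Reduce coefficients mod 11: 8·t ≡ 1 (mod 11).
    The inverse of 8 mod 11 is 7 (since 8·7 = 56 = 5·11 + 1), so t ≡ 7·1 = 7 ≡ 7 (mod 11).
    Then x = 1112 + 2736·7 = 20264, valid modulo lcm(2736, 11) = 30096: x ≡ 20264 (mod 30096).
Verify against each original: 20264 mod 19 = 10, 20264 mod 9 = 5, 20264 mod 16 = 8, 20264 mod 11 = 2.

x ≡ 20264 (mod 30096).


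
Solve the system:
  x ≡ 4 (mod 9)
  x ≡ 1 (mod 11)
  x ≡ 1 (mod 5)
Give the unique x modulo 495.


Moduli 9, 11, 5 are pairwise coprime; by CRT there is a unique solution modulo M = 9 · 11 · 5 = 495.
Solve pairwise, accumulating the modulus:
  Start with x ≡ 4 (mod 9).
  Combine with x ≡ 1 (mod 11): since gcd(9, 11) = 1, we get a unique residue mod 99.
    Write x = 4 + 9·t and substitute into x ≡ 1 (mod 11): 9·t ≡ 1 − 4 = -3 (mod 11).
    Reduce coefficients mod 11: 9·t ≡ 8 (mod 11).
    The inverse of 9 mod 11 is 5 (since 9·5 = 45 = 4·11 + 1), so t ≡ 5·8 = 40 ≡ 7 (mod 11).
    Then x = 4 + 9·7 = 67, valid modulo lcm(9, 11) = 99: x ≡ 67 (mod 99).
  Combine with x ≡ 1 (mod 5): since gcd(99, 5) = 1, we get a unique residue mod 495.
    Write x = 67 + 99·t and substitute into x ≡ 1 (mod 5): 99·t ≡ 1 − 67 = -66 (mod 5).
    Reduce coefficients mod 5: 4·t ≡ 4 (mod 5).
    The inverse of 4 mod 5 is 4 (since 4·4 = 16 = 3·5 + 1), so t ≡ 4·4 = 16 ≡ 1 (mod 5).
    Then x = 67 + 99·1 = 166, valid modulo lcm(99, 5) = 495: x ≡ 166 (mod 495).
Verify: 166 mod 9 = 4 ✓, 166 mod 11 = 1 ✓, 166 mod 5 = 1 ✓.

x ≡ 166 (mod 495).


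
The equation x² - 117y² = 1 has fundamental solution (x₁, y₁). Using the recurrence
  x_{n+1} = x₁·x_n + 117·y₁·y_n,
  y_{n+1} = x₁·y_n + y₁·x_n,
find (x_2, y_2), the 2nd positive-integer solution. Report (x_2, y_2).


Step 1: Find the fundamental solution (x₁, y₁) of x² - 117y² = 1.
  Expand √117 as a continued fraction. a₀ = ⌊√117⌋ = 10; iterate m_{k+1} = d_k·a_k − m_k, d_{k+1} = (117 − m_{k+1}²)/d_k, a_{k+1} = ⌊(a₀ + m_{k+1})/d_{k+1}⌋ (starting m₀ = 0, d₀ = 1), with convergents p_k = a_k·p_{k-1} + p_{k-2}, q_k = a_k·q_{k-1} + q_{k-2} (p₋₁ = 1, q₋₁ = 0):
  k = 0: a₀ = 10; p₀/q₀ = 10/1; p₀² − 117·q₀² = 100 − 117 = -17.
  k = 1: m = 10, d = 17, a = ⌊(10 + 10)/17⌋ = 1; p/q = (1·10 + 1)/(1·1 + 0) = 11/1; p² − 117·q² = 121 − 117 = 4.
  k = 2: m = 7, d = 4, a = ⌊(10 + 7)/4⌋ = 4; p/q = (4·11 + 10)/(4·1 + 1) = 54/5; p² − 117·q² = 2916 − 2925 = -9.
  k = 3: m = 9, d = 9, a = ⌊(10 + 9)/9⌋ = 2; p/q = (2·54 + 11)/(2·5 + 1) = 119/11; p² − 117·q² = 14161 − 14157 = 4.
  k = 4: m = 9, d = 4, a = ⌊(10 + 9)/4⌋ = 4; p/q = (4·119 + 54)/(4·11 + 5) = 530/49; p² − 117·q² = 280900 − 280917 = -17.
  k = 5: m = 7, d = 17, a = ⌊(10 + 7)/17⌋ = 1; p/q = (1·530 + 119)/(1·49 + 11) = 649/60; p² − 117·q² = 421201 − 421200 = 1.
  The first convergent with p² − 117·q² = 1 gives the fundamental solution (x₁, y₁) = (649, 60).
Step 2: Apply the recurrence (x_{n+1}, y_{n+1}) = (x₁x_n + 117y₁y_n, x₁y_n + y₁x_n) repeatedly.
  From (x_1, y_1) = (649, 60): x_2 = 649·649 + 117·60·60 = 842401; y_2 = 649·60 + 60·649 = 77880.
Step 3: Verify x_2² - 117·y_2² = 709639444801 - 709639444800 = 1 (should be 1). ✓

(x_1, y_1) = (649, 60); (x_2, y_2) = (842401, 77880).


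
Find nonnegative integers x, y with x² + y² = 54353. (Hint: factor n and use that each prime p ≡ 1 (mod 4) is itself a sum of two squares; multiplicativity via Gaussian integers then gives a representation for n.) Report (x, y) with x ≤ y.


Step 1: Factor n = 54353 = 13 · 37 · 113.
Step 2: Check the mod-4 condition on each prime factor: 13 ≡ 1 (mod 4), exponent 1; 37 ≡ 1 (mod 4), exponent 1; 113 ≡ 1 (mod 4), exponent 1.
All primes ≡ 3 (mod 4) appear to even exponent (or don't appear), so by the two-squares theorem n IS expressible as a sum of two squares.
Step 3: Build a representation. Here n = 13 · 37 · 113 is a product of primes ≡ 1 (mod 4). Each prime p ≡ 1 (mod 4) is itself a sum of two squares; find a² by testing p − a² for a perfect square:
  13: 13 − 1² = 12, 13 − 2² = 9 = 3² ⇒ 13 = 2² + 3².
  37: 37 − 1² = 36 = 6² ⇒ 37 = 1² + 6².
  113: 113 − 1² = 112, 113 − 2² = 109, 113 − 3² = 104, 113 − 4² = 97, 113 − 5² = 88, 113 − 6² = 77, 113 − 7² = 64 = 8² ⇒ 113 = 7² + 8².
  Combine using the Brahmagupta–Fibonacci identity (a² + b²)(c² + d²) = (ac − bd)² + (ad + bc)² = (ac + bd)² + (ad − bc)²:
  13 · 37 = 481: from (2² + 3²)(1² + 6²), take (2·1 − 3·6, 2·6 + 3·1) = (2 − 18, 12 + 3) = (-16, 15); dropping signs (only squares matter) gives (16, 15); check 16² + 15² = 256 + 225 = 481 ✓.
  481 · 113 = 54353: from (16² + 15²)(7² + 8²), take (16·7 − 15·8, 16·8 + 15·7) = (112 − 120, 128 + 105) = (-8, 233); dropping signs (only squares matter) gives (8, 233); check 8² + 233² = 64 + 54289 = 54353 ✓.
Step 4: Order so x ≤ y and verify: 8² + 233² = 64 + 54289 = 54353 = n. ✓

n = 54353 = 8² + 233² (one valid representation with x ≤ y).


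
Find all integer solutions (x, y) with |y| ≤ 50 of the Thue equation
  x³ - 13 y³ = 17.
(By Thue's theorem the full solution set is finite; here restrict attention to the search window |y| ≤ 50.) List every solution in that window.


The equation is x³ - 13y³ = 17. For fixed y, x³ = 13·y³ + 17, so a solution requires the RHS to be a perfect cube.
Strategy: iterate y from -50 to 50, compute RHS = 13·y³ + 17, and check whether it is a (positive or negative) perfect cube.
Check small values of y:
  y = 0: RHS = 17 is not a perfect cube.
  y = 1: RHS = 30 is not a perfect cube.
  y = -1: RHS = 4 is not a perfect cube.
  y = 2: RHS = 121 is not a perfect cube.
  y = -2: RHS = -87 is not a perfect cube.
  y = 3: RHS = 368 is not a perfect cube.
  y = -3: RHS = -334 is not a perfect cube.
Continuing the search up to |y| = 50 finds no solutions either.
No (x, y) in the scanned range satisfies the equation.

No integer solutions with |y| ≤ 50.


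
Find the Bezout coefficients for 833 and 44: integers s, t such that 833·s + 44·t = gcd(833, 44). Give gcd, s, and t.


Euclidean algorithm on (833, 44) — divide until remainder is 0:
  833 = 18 · 44 + 41
  44 = 1 · 41 + 3
  41 = 13 · 3 + 2
  3 = 1 · 2 + 1
  2 = 2 · 1 + 0
gcd(833, 44) = 1.
Track Bezout coefficients alongside the remainders: start with r₀ = 833 = a·1 + b·0 (s = 1, t = 0) and r₁ = 44 = a·0 + b·1 (s = 0, t = 1); each new remainder r_{k+1} = r_{k-1} − q_k·r_k inherits s_{k+1} = s_{k-1} − q_k·s_k, t_{k+1} = t_{k-1} − q_k·t_k, so r_k = a·s_k + b·t_k at every step:
  q = 18: r = 41, s = 1 − 18·0 = 1, t = 0 − 18·1 = -18  (check: 833·1 + 44·(-18) = 41)
  q = 1: r = 3, s = 0 − 1·1 = -1, t = 1 − 1·(-18) = 19  (check: 833·(-1) + 44·19 = 3)
  q = 13: r = 2, s = 1 − 13·(-1) = 14, t = -18 − 13·19 = -265  (check: 833·14 + 44·(-265) = 2)
  q = 1: r = 1, s = -1 − 1·14 = -15, t = 19 − 1·(-265) = 284  (check: 833·(-15) + 44·284 = 1)
The row with r = 1 (the gcd) gives the Bezout coefficients s = -15, t = 284.
Result: 833 · (-15) + 44 · (284) = 1.

gcd(833, 44) = 1; s = -15, t = 284 (check: 833·(-15) + 44·284 = 1).


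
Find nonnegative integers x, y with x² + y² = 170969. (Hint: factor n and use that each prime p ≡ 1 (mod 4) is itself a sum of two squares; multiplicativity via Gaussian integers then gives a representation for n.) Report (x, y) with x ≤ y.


Step 1: Factor n = 170969 = 17 · 89 · 113.
Step 2: Check the mod-4 condition on each prime factor: 17 ≡ 1 (mod 4), exponent 1; 89 ≡ 1 (mod 4), exponent 1; 113 ≡ 1 (mod 4), exponent 1.
All primes ≡ 3 (mod 4) appear to even exponent (or don't appear), so by the two-squares theorem n IS expressible as a sum of two squares.
Step 3: Build a representation. Here n = 17 · 89 · 113 is a product of primes ≡ 1 (mod 4). Each prime p ≡ 1 (mod 4) is itself a sum of two squares; find a² by testing p − a² for a perfect square:
  17: 17 − 1² = 16 = 4² ⇒ 17 = 1² + 4².
  89: 89 − 1² = 88, 89 − 2² = 85, 89 − 3² = 80, 89 − 4² = 73, 89 − 5² = 64 = 8² ⇒ 89 = 5² + 8².
  113: 113 − 1² = 112, 113 − 2² = 109, 113 − 3² = 104, 113 − 4² = 97, 113 − 5² = 88, 113 − 6² = 77, 113 − 7² = 64 = 8² ⇒ 113 = 7² + 8².
  Combine using the Brahmagupta–Fibonacci identity (a² + b²)(c² + d²) = (ac − bd)² + (ad + bc)² = (ac + bd)² + (ad − bc)²:
  17 · 89 = 1513: from (1² + 4²)(5² + 8²), take (1·5 − 4·8, 1·8 + 4·5) = (5 − 32, 8 + 20) = (-27, 28); dropping signs (only squares matter) gives (27, 28); check 27² + 28² = 729 + 784 = 1513 ✓.
  1513 · 113 = 170969: from (27² + 28²)(7² + 8²), take (27·7 − 28·8, 27·8 + 28·7) = (189 − 224, 216 + 196) = (-35, 412); dropping signs (only squares matter) gives (35, 412); check 35² + 412² = 1225 + 169744 = 170969 ✓.
Step 4: Order so x ≤ y and verify: 35² + 412² = 1225 + 169744 = 170969 = n. ✓

n = 170969 = 35² + 412² (one valid representation with x ≤ y).


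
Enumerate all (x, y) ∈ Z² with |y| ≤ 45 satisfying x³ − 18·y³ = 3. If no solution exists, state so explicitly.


The equation is x³ - 18y³ = 3. For fixed y, x³ = 18·y³ + 3, so a solution requires the RHS to be a perfect cube.
Strategy: iterate y from -45 to 45, compute RHS = 18·y³ + 3, and check whether it is a (positive or negative) perfect cube.
Check small values of y:
  y = 0: RHS = 3 is not a perfect cube.
  y = 1: RHS = 21 is not a perfect cube.
  y = -1: RHS = -15 is not a perfect cube.
  y = 2: RHS = 147 is not a perfect cube.
  y = -2: RHS = -141 is not a perfect cube.
  y = 3: RHS = 489 is not a perfect cube.
  y = -3: RHS = -483 is not a perfect cube.
Continuing the search up to |y| = 45 finds no solutions either.
No (x, y) in the scanned range satisfies the equation.

No integer solutions with |y| ≤ 45.


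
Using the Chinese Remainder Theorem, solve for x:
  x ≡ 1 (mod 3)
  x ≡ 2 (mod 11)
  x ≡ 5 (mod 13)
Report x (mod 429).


Moduli 3, 11, 13 are pairwise coprime; by CRT there is a unique solution modulo M = 3 · 11 · 13 = 429.
Solve pairwise, accumulating the modulus:
  Start with x ≡ 1 (mod 3).
  Combine with x ≡ 2 (mod 11): since gcd(3, 11) = 1, we get a unique residue mod 33.
    Write x = 1 + 3·t and substitute into x ≡ 2 (mod 11): 3·t ≡ 2 − 1 = 1 (mod 11).
    The inverse of 3 mod 11 is 4 (since 3·4 = 12 = 1·11 + 1), so t ≡ 4·1 = 4 ≡ 4 (mod 11).
    Then x = 1 + 3·4 = 13, valid modulo lcm(3, 11) = 33: x ≡ 13 (mod 33).
  Combine with x ≡ 5 (mod 13): since gcd(33, 13) = 1, we get a unique residue mod 429.
    Write x = 13 + 33·t and substitute into x ≡ 5 (mod 13): 33·t ≡ 5 − 13 = -8 (mod 13).
    Reduce coefficients mod 13: 7·t ≡ 5 (mod 13).
    The inverse of 7 mod 13 is 2 (since 7·2 = 14 = 1·13 + 1), so t ≡ 2·5 = 10 ≡ 10 (mod 13).
    Then x = 13 + 33·10 = 343, valid modulo lcm(33, 13) = 429: x ≡ 343 (mod 429).
Verify: 343 mod 3 = 1 ✓, 343 mod 11 = 2 ✓, 343 mod 13 = 5 ✓.

x ≡ 343 (mod 429).


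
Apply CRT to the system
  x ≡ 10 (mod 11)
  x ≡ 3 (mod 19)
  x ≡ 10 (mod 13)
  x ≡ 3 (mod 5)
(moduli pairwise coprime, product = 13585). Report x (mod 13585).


Product of moduli M = 11 · 19 · 13 · 5 = 13585.
Merge one congruence at a time:
  Start: x ≡ 10 (mod 11).
  Combine with x ≡ 3 (mod 19); new modulus lcm = 209.
    Write x = 10 + 11·t and substitute into x ≡ 3 (mod 19): 11·t ≡ 3 − 10 = -7 (mod 19).
    Reduce coefficients mod 19: 11·t ≡ 12 (mod 19).
    The inverse of 11 mod 19 is 7 (since 11·7 = 77 = 4·19 + 1), so t ≡ 7·12 = 84 ≡ 8 (mod 19).
    Then x = 10 + 11·8 = 98, valid modulo lcm(11, 19) = 209: x ≡ 98 (mod 209).
  Combine with x ≡ 10 (mod 13); new modulus lcm = 2717.
    Write x = 98 + 209·t and substitute into x ≡ 10 (mod 13): 209·t ≡ 10 − 98 = -88 (mod 13).
    Reduce coefficients mod 13: 1·t ≡ 3 (mod 13).
    So t ≡ 3 (mod 13).
    Then x = 98 + 209·3 = 725, valid modulo lcm(209, 13) = 2717: x ≡ 725 (mod 2717).
  Combine with x ≡ 3 (mod 5); new modulus lcm = 13585.
    Write x = 725 + 2717·t and substitute into x ≡ 3 (mod 5): 2717·t ≡ 3 − 725 = -722 (mod 5).
    Reduce coefficients mod 5: 2·t ≡ 3 (mod 5).
    The inverse of 2 mod 5 is 3 (since 2·3 = 6 = 1·5 + 1), so t ≡ 3·3 = 9 ≡ 4 (mod 5).
    Then x = 725 + 2717·4 = 11593, valid modulo lcm(2717, 5) = 13585: x ≡ 11593 (mod 13585).
Verify against each original: 11593 mod 11 = 10, 11593 mod 19 = 3, 11593 mod 13 = 10, 11593 mod 5 = 3.

x ≡ 11593 (mod 13585).


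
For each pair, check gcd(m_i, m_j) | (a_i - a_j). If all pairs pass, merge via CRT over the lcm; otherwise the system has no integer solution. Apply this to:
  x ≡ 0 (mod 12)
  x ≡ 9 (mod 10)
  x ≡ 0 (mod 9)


Moduli 12, 10, 9 are not pairwise coprime, so CRT works modulo lcm(m_i) when all pairwise compatibility conditions hold.
Pairwise compatibility: gcd(m_i, m_j) must divide a_i - a_j for every pair.
Merge one congruence at a time:
  Start: x ≡ 0 (mod 12).
  Combine with x ≡ 9 (mod 10): gcd(12, 10) = 2, and 9 - 0 = 9 is NOT divisible by 2.
    ⇒ system is inconsistent (no integer solution).

No solution (the system is inconsistent).


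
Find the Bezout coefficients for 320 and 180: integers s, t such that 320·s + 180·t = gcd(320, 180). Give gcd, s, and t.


Euclidean algorithm on (320, 180) — divide until remainder is 0:
  320 = 1 · 180 + 140
  180 = 1 · 140 + 40
  140 = 3 · 40 + 20
  40 = 2 · 20 + 0
gcd(320, 180) = 20.
Track Bezout coefficients alongside the remainders: start with r₀ = 320 = a·1 + b·0 (s = 1, t = 0) and r₁ = 180 = a·0 + b·1 (s = 0, t = 1); each new remainder r_{k+1} = r_{k-1} − q_k·r_k inherits s_{k+1} = s_{k-1} − q_k·s_k, t_{k+1} = t_{k-1} − q_k·t_k, so r_k = a·s_k + b·t_k at every step:
  q = 1: r = 140, s = 1 − 1·0 = 1, t = 0 − 1·1 = -1  (check: 320·1 + 180·(-1) = 140)
  q = 1: r = 40, s = 0 − 1·1 = -1, t = 1 − 1·(-1) = 2  (check: 320·(-1) + 180·2 = 40)
  q = 3: r = 20, s = 1 − 3·(-1) = 4, t = -1 − 3·2 = -7  (check: 320·4 + 180·(-7) = 20)
The row with r = 20 (the gcd) gives the Bezout coefficients s = 4, t = -7.
Result: 320 · (4) + 180 · (-7) = 20.

gcd(320, 180) = 20; s = 4, t = -7 (check: 320·4 + 180·(-7) = 20).
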